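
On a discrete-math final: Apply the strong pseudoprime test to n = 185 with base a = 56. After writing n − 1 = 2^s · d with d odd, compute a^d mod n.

126

n − 1 = 184 = 2^3 · 23, so s = 3 and d = 23.
56^23 mod 185 = 126.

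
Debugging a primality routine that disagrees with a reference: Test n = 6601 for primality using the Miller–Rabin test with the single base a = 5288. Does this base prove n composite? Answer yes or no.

n − 1 = 6600 = 2^3 · 825, so s = 3 and d = 825.
Repeated squaring mod 6601: 5288^1 ≡ 5288, 5288^2 ≡ 1108, 5288^4 ≡ 6479, 5288^8 ≡ 1682, 5288^16 ≡ 3896, 5288^32 ≡ 3117, 5288^64 ≡ 5618, 5288^128 ≡ 2543, 5288^256 ≡ 4470, 5288^512 ≡ 6274.
825 = 512 + 256 + 32 + 16 + 8 + 1, so 5288^825 ≡ 6274·4470·3117·3896·1682·5288 ≡ 6600 (mod 6601).
x_0 = 5288^825 mod 6601 = 6600.
x_0 = 6600 ≡ −1, so 5288 is not a witness.

no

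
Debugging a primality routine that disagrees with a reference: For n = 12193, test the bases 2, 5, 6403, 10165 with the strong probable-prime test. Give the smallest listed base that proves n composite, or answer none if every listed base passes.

2

n − 1 = 12192 = 2^5 · 381, so s = 5 and d = 381.
Base 2: x_0 = 2^381 mod 12193 = 4667. x_0 is neither 1 nor 12192, so continue squaring. x_1 = 4667^2 mod 12193 = 4191. x_2 = 4191^2 mod 12193 = 6561. x_3 = 6561^2 mod 12193 = 5431. x_4 = 5431^2 mod 12193 = 894. Reached i = s−1 = 4 without hitting −1: 2 is a Miller–Rabin witness and 12193 is composite.
Base 5: x_0 = 5^381 mod 12193 = 6514. x_0 is neither 1 nor 12192, so continue squaring. x_1 = 6514^2 mod 12193 = 556. x_2 = 556^2 mod 12193 = 4311. x_3 = 4311^2 mod 12193 = 2589. x_4 = 2589^2 mod 12193 = 8964. Reached i = s−1 = 4 without hitting −1: 5 is a Miller–Rabin witness and 12193 is composite.
Base 6403: x_0 = 6403^381 mod 12193 = 10930. x_0 is neither 1 nor 12192, so continue squaring. x_1 = 10930^2 mod 12193 = 10079. x_2 = 10079^2 mod 12193 = 6358. x_3 = 6358^2 mod 12193 = 4369. x_4 = 4369^2 mod 12193 = 6116. Reached i = s−1 = 4 without hitting −1: 6403 is a Miller–Rabin witness and 12193 is composite.
Base 10165: x_0 = 10165^381 mod 12193 = 10653. x_0 is neither 1 nor 12192, so continue squaring. x_1 = 10653^2 mod 12193 = 6158. x_2 = 6158^2 mod 12193 = 734. x_3 = 734^2 mod 12193 = 2264. x_4 = 2264^2 mod 12193 = 4636. Reached i = s−1 = 4 without hitting −1: 10165 is a Miller–Rabin witness and 12193 is composite.
The smallest witness among the given bases is 2.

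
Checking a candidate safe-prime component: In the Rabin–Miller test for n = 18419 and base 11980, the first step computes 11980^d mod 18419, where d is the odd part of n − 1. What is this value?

7105

n − 1 = 18418 = 2^1 · 9209, so s = 1 and d = 9209.
11980^9209 mod 18419 = 7105.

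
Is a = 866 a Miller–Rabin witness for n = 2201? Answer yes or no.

n − 1 = 2200 = 2^3 · 275, so s = 3 and d = 275.
x_0 = 866^275 mod 2201 = 2200.
x_0 = 2200 ≡ −1, so 866 is not a witness.

no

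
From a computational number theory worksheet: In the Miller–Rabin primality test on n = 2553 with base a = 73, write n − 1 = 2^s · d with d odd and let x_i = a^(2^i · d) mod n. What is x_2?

1

n − 1 = 2552 = 2^3 · 319, so s = 3 and d = 319.
Repeated squaring mod 2553: 73^1 ≡ 73, 73^2 ≡ 223, 73^4 ≡ 1222, 73^8 ≡ 2332, 73^16 ≡ 334, 73^32 ≡ 1777, 73^64 ≡ 2221, 73^128 ≡ 445, 73^256 ≡ 1444.
319 = 256 + 32 + 16 + 8 + 4 + 2 + 1, so 73^319 ≡ 1444·1777·334·2332·1222·223·73 ≡ 2071 (mod 2553).
x_0 = 2071.
x_1 = 2071^2 mod 2553 = 1.
x_2 = 1^2 mod 2553 = 1.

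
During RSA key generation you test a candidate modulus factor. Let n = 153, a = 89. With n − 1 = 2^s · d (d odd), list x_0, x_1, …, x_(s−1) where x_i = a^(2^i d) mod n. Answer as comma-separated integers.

98, 118, 1

n − 1 = 152 = 2^3 · 19, so s = 3 and d = 19.
x_0 = 89^19 mod 153 = 98.
x_1 = 98^2 mod 153 = 118.
x_2 = 118^2 mod 153 = 1.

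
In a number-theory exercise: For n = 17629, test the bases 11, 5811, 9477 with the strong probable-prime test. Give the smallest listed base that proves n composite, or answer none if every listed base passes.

11

n − 1 = 17628 = 2^2 · 4407, so s = 2 and d = 4407.
Base 11: x_0 = 11^4407 mod 17629 = 10237. x_0 is neither 1 nor 17628, so continue squaring. x_1 = 10237^2 mod 17629 = 9393. Reached i = s−1 = 1 without hitting −1: 11 is a Miller–Rabin witness and 17629 is composite.
Base 5811: x_0 = 5811^4407 mod 17629 = 7537. x_0 is neither 1 nor 17628, so continue squaring. x_1 = 7537^2 mod 17629 = 5731. Reached i = s−1 = 1 without hitting −1: 5811 is a Miller–Rabin witness and 17629 is composite.
Base 9477: x_0 = 9477^4407 mod 17629 = 2327. x_0 is neither 1 nor 17628, so continue squaring. x_1 = 2327^2 mod 17629 = 2826. Reached i = s−1 = 1 without hitting −1: 9477 is a Miller–Rabin witness and 17629 is composite.
The smallest witness among the given bases is 11.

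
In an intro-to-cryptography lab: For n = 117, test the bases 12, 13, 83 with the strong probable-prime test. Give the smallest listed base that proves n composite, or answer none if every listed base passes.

12

n − 1 = 116 = 2^2 · 29, so s = 2 and d = 29.
Base 12: x_0 = 12^29 mod 117 = 90. x_0 is neither 1 nor 116, so continue squaring. x_1 = 90^2 mod 117 = 27. Reached i = s−1 = 1 without hitting −1: 12 is a Miller–Rabin witness and 117 is composite.
Base 13: x_0 = 13^29 mod 117 = 52. x_0 is neither 1 nor 116, so continue squaring. x_1 = 52^2 mod 117 = 13. Reached i = s−1 = 1 without hitting −1: 13 is a Miller–Rabin witness and 117 is composite.
Base 83: x_0 = 83^29 mod 117 = 5. x_0 is neither 1 nor 116, so continue squaring. x_1 = 5^2 mod 117 = 25. Reached i = s−1 = 1 without hitting −1: 83 is a Miller–Rabin witness and 117 is composite.
The smallest witness among the given bases is 12.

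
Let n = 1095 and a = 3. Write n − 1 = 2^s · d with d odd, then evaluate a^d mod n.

n − 1 = 1094 = 2^1 · 547, so s = 1 and d = 547.
3^547 mod 1095 = 1092.

1092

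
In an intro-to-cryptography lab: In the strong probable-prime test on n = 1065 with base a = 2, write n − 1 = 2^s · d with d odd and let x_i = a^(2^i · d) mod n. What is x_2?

1051

n − 1 = 1064 = 2^3 · 133, so s = 3 and d = 133.
Repeated squaring mod 1065: 2^1 ≡ 2, 2^2 ≡ 4, 2^4 ≡ 16, 2^8 ≡ 256, 2^16 ≡ 571, 2^32 ≡ 151, 2^64 ≡ 436, 2^128 ≡ 526.
133 = 128 + 4 + 1, so 2^133 ≡ 526·16·2 ≡ 857 (mod 1065).
x_0 = 857.
x_1 = 857^2 mod 1065 = 664.
x_2 = 664^2 mod 1065 = 1051.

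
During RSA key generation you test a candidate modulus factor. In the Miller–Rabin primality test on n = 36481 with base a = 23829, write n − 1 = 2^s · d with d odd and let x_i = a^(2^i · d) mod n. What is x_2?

15663

n − 1 = 36480 = 2^7 · 285, so s = 7 and d = 285.
By repeated squaring, 23829^285 ≡ 14324 (mod 36481).
x_0 = 14324.
x_1 = 14324^2 mod 36481 = 7832.
x_2 = 7832^2 mod 36481 = 15663.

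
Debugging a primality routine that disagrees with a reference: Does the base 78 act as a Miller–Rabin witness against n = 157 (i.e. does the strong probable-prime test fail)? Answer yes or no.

n − 1 = 156 = 2^2 · 39, so s = 2 and d = 39.
Repeated squaring mod 157: 78^1 ≡ 78, 78^2 ≡ 118, 78^4 ≡ 108, 78^8 ≡ 46, 78^16 ≡ 75, 78^32 ≡ 130.
39 = 32 + 4 + 2 + 1, so 78^39 ≡ 130·108·118·78 ≡ 129 (mod 157).
x_0 = 78^39 mod 157 = 129.
x_0 is neither 1 nor 156, so continue squaring.
x_1 = 129^2 mod 157 = 156.
x_1 ≡ −1, so 78 is not a witness.

no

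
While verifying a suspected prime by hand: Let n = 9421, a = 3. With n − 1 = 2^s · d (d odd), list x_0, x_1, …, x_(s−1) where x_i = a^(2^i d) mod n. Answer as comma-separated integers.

1, 1

n − 1 = 9420 = 2^2 · 2355, so s = 2 and d = 2355.
x_0 = 3^2355 mod 9421 = 1.
x_1 = 1^2 mod 9421 = 1.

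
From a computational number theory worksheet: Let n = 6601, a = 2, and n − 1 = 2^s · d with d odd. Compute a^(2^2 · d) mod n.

1

n − 1 = 6600 = 2^3 · 825, so s = 3 and d = 825.
x_0 = 2^825 mod 6601 = 2738.
x_1 = 2738^2 mod 6601 = 4509.
x_2 = 4509^2 mod 6601 = 1.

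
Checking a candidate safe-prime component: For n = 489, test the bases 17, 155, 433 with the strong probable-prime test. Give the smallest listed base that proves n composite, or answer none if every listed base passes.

17

n − 1 = 488 = 2^3 · 61, so s = 3 and d = 61.
Base 17: x_0 = 17^61 mod 489 = 191. x_0 is neither 1 nor 488, so continue squaring. x_1 = 191^2 mod 489 = 295. x_2 = 295^2 mod 489 = 472. Reached i = s−1 = 2 without hitting −1: 17 is a Miller–Rabin witness and 489 is composite.
Base 155: x_0 = 155^61 mod 489 = 332. x_0 is neither 1 nor 488, so continue squaring. x_1 = 332^2 mod 489 = 199. x_2 = 199^2 mod 489 = 481. Reached i = s−1 = 2 without hitting −1: 155 is a Miller–Rabin witness and 489 is composite.
Base 433: x_0 = 433^61 mod 489 = 406. x_0 is neither 1 nor 488, so continue squaring. x_1 = 406^2 mod 489 = 43. x_2 = 43^2 mod 489 = 382. Reached i = s−1 = 2 without hitting −1: 433 is a Miller–Rabin witness and 489 is composite.
The smallest witness among the given bases is 17.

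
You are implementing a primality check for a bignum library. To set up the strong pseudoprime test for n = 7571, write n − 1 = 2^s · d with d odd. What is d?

Halving: 7570 → 3785; 3785 is odd.
So 7570 = 2^1 · 3785.

3785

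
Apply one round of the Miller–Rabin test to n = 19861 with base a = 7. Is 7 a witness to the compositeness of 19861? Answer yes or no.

no

n − 1 = 19860 = 2^2 · 4965, so s = 2 and d = 4965.
x_0 = 7^4965 mod 19861 = 19860.
x_0 = 19860 ≡ −1, so 7 is not a witness.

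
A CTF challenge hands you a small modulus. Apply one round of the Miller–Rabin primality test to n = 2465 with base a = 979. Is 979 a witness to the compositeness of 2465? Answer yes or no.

n − 1 = 2464 = 2^5 · 77, so s = 5 and d = 77.
Repeated squaring mod 2465: 979^1 ≡ 979, 979^2 ≡ 2021, 979^4 ≡ 2401, 979^8 ≡ 1631, 979^16 ≡ 426, 979^32 ≡ 1531, 979^64 ≡ 2211.
77 = 64 + 8 + 4 + 1, so 979^77 ≡ 2211·1631·2401·979 ≡ 1014 (mod 2465).
x_0 = 979^77 mod 2465 = 1014.
x_0 is neither 1 nor 2464, so continue squaring.
x_1 = 1014^2 mod 2465 = 291.
x_2 = 291^2 mod 2465 = 871.
x_3 = 871^2 mod 2465 = 1886.
x_4 = 1886^2 mod 2465 = 1.
x_4 = 1 but x_3 ≠ ±1, a nontrivial square root of 1 — 979 is a witness and 2465 is composite.

yes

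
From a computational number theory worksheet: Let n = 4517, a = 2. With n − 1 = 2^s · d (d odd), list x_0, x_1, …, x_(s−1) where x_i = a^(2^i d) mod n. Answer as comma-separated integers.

1474, 4516

n − 1 = 4516 = 2^2 · 1129, so s = 2 and d = 1129.
x_0 = 2^1129 mod 4517 = 1474.
x_1 = 1474^2 mod 4517 = 4516.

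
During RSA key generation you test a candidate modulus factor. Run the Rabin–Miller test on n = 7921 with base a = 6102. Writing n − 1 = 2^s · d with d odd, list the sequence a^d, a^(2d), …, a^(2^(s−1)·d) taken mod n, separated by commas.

6407, 3027, 6053, 4184

n − 1 = 7920 = 2^4 · 495, so s = 4 and d = 495.
x_0 = 6102^495 mod 7921 = 6407.
x_1 = 6407^2 mod 7921 = 3027.
x_2 = 3027^2 mod 7921 = 6053.
x_3 = 6053^2 mod 7921 = 4184.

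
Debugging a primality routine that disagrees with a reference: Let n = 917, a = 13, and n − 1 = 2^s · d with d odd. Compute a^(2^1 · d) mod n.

n − 1 = 916 = 2^2 · 229, so s = 2 and d = 229.
x_0 = 13^229 mod 917 = 811.
x_1 = 811^2 mod 917 = 232.

232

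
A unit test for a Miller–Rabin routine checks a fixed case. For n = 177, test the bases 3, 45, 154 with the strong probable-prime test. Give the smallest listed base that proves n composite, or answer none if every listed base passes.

3

n − 1 = 176 = 2^4 · 11, so s = 4 and d = 11.
Base 3: x_0 = 3^11 mod 177 = 147. x_0 is neither 1 nor 176, so continue squaring. x_1 = 147^2 mod 177 = 15. x_2 = 15^2 mod 177 = 48. x_3 = 48^2 mod 177 = 3. Reached i = s−1 = 3 without hitting −1: 3 is a Miller–Rabin witness and 177 is composite.
Base 45: x_0 = 45^11 mod 177 = 123. x_0 is neither 1 nor 176, so continue squaring. x_1 = 123^2 mod 177 = 84. x_2 = 84^2 mod 177 = 153. x_3 = 153^2 mod 177 = 45. Reached i = s−1 = 3 without hitting −1: 45 is a Miller–Rabin witness and 177 is composite.
Base 154: x_0 = 154^11 mod 177 = 28. x_0 is neither 1 nor 176, so continue squaring. x_1 = 28^2 mod 177 = 76. x_2 = 76^2 mod 177 = 112. x_3 = 112^2 mod 177 = 154. Reached i = s−1 = 3 without hitting −1: 154 is a Miller–Rabin witness and 177 is composite.
The smallest witness among the given bases is 3.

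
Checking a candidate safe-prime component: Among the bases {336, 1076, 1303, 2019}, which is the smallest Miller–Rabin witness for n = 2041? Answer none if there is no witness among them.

1076

n − 1 = 2040 = 2^3 · 255, so s = 3 and d = 255.
Base 336: x_0 = 336^255 mod 2041 = 1071. x_0 is neither 1 nor 2040, so continue squaring. x_1 = 1071^2 mod 2041 = 2040. x_1 ≡ −1, so 336 is not a witness.
Base 1076: x_0 = 1076^255 mod 2041 = 1949. x_0 is neither 1 nor 2040, so continue squaring. x_1 = 1949^2 mod 2041 = 300. x_2 = 300^2 mod 2041 = 196. Reached i = s−1 = 2 without hitting −1: 1076 is a Miller–Rabin witness and 2041 is composite.
Base 1303: x_0 = 1303^255 mod 2041 = 1678. x_0 is neither 1 nor 2040, so continue squaring. x_1 = 1678^2 mod 2041 = 1145. x_2 = 1145^2 mod 2041 = 703. Reached i = s−1 = 2 without hitting −1: 1303 is a Miller–Rabin witness and 2041 is composite.
Base 2019: x_0 = 2019^255 mod 2041 = 1598. x_0 is neither 1 nor 2040, so continue squaring. x_1 = 1598^2 mod 2041 = 313. x_2 = 313^2 mod 2041 = 1. x_2 = 1 but x_1 ≠ ±1, a nontrivial square root of 1 — 2019 is a witness and 2041 is composite.
The smallest witness among the given bases is 1076.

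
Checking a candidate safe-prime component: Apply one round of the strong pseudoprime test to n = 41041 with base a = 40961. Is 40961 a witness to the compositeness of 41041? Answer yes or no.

n − 1 = 41040 = 2^4 · 2565, so s = 4 and d = 2565.
x_0 = 40961^2565 mod 41041 = 2738.
x_0 is neither 1 nor 41040, so continue squaring.
x_1 = 2738^2 mod 41041 = 27182.
x_2 = 27182^2 mod 41041 = 1.
x_2 = 1 but x_1 ≠ ±1, a nontrivial square root of 1 — 40961 is a witness and 41041 is composite.

yes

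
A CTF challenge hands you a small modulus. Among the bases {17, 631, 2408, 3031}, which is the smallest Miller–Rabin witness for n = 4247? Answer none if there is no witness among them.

17

n − 1 = 4246 = 2^1 · 2123, so s = 1 and d = 2123.
Base 17: x_0 = 17^2123 mod 4247 = 4012. x_0 ∉ {1, 4246} and s = 1, so 17 is a Miller–Rabin witness and 4247 is composite.
Base 631: x_0 = 631^2123 mod 4247 = 3081. x_0 ∉ {1, 4246} and s = 1, so 631 is a Miller–Rabin witness and 4247 is composite.
Base 2408: x_0 = 2408^2123 mod 4247 = 1691. x_0 ∉ {1, 4246} and s = 1, so 2408 is a Miller–Rabin witness and 4247 is composite.
Base 3031: x_0 = 3031^2123 mod 4247 = 176. x_0 ∉ {1, 4246} and s = 1, so 3031 is a Miller–Rabin witness and 4247 is composite.
The smallest witness among the given bases is 17.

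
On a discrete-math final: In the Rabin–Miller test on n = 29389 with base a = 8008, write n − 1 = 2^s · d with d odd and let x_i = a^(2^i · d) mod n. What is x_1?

29388

n − 1 = 29388 = 2^2 · 7347, so s = 2 and d = 7347.
x_0 = 8008^7347 mod 29389 = 9208.
x_1 = 9208^2 mod 29389 = 29388.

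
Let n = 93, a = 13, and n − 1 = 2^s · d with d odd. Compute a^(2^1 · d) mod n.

n − 1 = 92 = 2^2 · 23, so s = 2 and d = 23.
x_0 = 13^23 mod 93 = 55.
x_1 = 55^2 mod 93 = 49.

49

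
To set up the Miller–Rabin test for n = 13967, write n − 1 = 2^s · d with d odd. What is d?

Halving: 13966 → 6983; 6983 is odd.
So 13966 = 2^1 · 6983.

6983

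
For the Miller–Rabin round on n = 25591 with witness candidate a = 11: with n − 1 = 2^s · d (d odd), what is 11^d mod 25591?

n − 1 = 25590 = 2^1 · 12795, so s = 1 and d = 12795.
11^12795 mod 25591 = 14990.

14990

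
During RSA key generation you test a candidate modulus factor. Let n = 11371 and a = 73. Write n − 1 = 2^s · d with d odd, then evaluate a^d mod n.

n − 1 = 11370 = 2^1 · 5685, so s = 1 and d = 5685.
73^5685 mod 11371 = 1215.

1215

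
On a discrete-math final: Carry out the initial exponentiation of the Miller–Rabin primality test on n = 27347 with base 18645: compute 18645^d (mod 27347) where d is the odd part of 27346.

n − 1 = 27346 = 2^1 · 13673, so s = 1 and d = 13673.
Repeated squaring mod 27347: 18645^1 ≡ 18645, 18645^2 ≡ 961, 18645^4 ≡ 21070, 18645^8 ≡ 21049, 18645^16 ≡ 11654, 18645^32 ≡ 10514, 18645^64 ≡ 7622, 18645^128 ≡ 9856, 18645^256 ≡ 4192, 18645^512 ≡ 16090, 18645^1024 ≡ 21398, 18645^2048 ≡ 3583, 18645^4096 ≡ 12146, 18645^8192 ≡ 15598.
13673 = 8192 + 4096 + 1024 + 256 + 64 + 32 + 8 + 1, so 18645^13673 ≡ 15598·12146·21398·4192·7622·10514·21049·18645 ≡ 7405 (mod 27347).

7405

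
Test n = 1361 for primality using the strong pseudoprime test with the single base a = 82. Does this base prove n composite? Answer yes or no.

n − 1 = 1360 = 2^4 · 85, so s = 4 and d = 85.
x_0 = 82^85 mod 1361 = 585.
x_0 is neither 1 nor 1360, so continue squaring.
x_1 = 585^2 mod 1361 = 614.
x_2 = 614^2 mod 1361 = 1360.
x_2 ≡ −1, so 82 is not a witness.

no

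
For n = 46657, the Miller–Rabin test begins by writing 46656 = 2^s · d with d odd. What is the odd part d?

729

Halving: 46656 → 23328 → 11664 → 5832 → 2916 → 1458 → 729; 729 is odd.
So 46656 = 2^6 · 729.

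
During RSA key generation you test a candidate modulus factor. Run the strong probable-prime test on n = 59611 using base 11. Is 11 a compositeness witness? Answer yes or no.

no

n − 1 = 59610 = 2^1 · 29805, so s = 1 and d = 29805.
x_0 = 11^29805 mod 59611 = 1.
x_0 = 1, so 11 is not a witness.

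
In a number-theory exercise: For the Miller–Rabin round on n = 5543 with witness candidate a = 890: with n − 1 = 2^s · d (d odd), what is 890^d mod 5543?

1163

n − 1 = 5542 = 2^1 · 2771, so s = 1 and d = 2771.
Repeated squaring mod 5543: 890^1 ≡ 890, 890^2 ≡ 4994, 890^4 ≡ 2079, 890^8 ≡ 4244, 890^16 ≡ 2329, 890^32 ≡ 3187, 890^64 ≡ 2193, 890^128 ≡ 3468, 890^256 ≡ 4257, 890^512 ≡ 1982, 890^1024 ≡ 3880, 890^2048 ≡ 5155.
2771 = 2048 + 512 + 128 + 64 + 16 + 2 + 1, so 890^2771 ≡ 5155·1982·3468·2193·2329·4994·890 ≡ 1163 (mod 5543).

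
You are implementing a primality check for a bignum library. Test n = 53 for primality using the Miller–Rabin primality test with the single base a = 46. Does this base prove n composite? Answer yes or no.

no

n − 1 = 52 = 2^2 · 13, so s = 2 and d = 13.
Repeated squaring mod 53: 46^1 ≡ 46, 46^2 ≡ 49, 46^4 ≡ 16, 46^8 ≡ 44.
13 = 8 + 4 + 1, so 46^13 ≡ 44·16·46 ≡ 1 (mod 53).
x_0 = 46^13 mod 53 = 1.
x_0 = 1, so 46 is not a witness.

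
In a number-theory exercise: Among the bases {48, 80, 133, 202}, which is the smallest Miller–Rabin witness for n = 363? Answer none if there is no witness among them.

48

n − 1 = 362 = 2^1 · 181, so s = 1 and d = 181.
Base 48: x_0 = 48^181 mod 363 = 279. x_0 ∉ {1, 362} and s = 1, so 48 is a Miller–Rabin witness and 363 is composite.
Base 80: x_0 = 80^181 mod 363 = 146. x_0 ∉ {1, 362} and s = 1, so 80 is a Miller–Rabin witness and 363 is composite.
Base 133: x_0 = 133^181 mod 363 = 298. x_0 ∉ {1, 362} and s = 1, so 133 is a Miller–Rabin witness and 363 is composite.
Base 202: x_0 = 202^181 mod 363 = 202. x_0 ∉ {1, 362} and s = 1, so 202 is a Miller–Rabin witness and 363 is composite.
The smallest witness among the given bases is 48.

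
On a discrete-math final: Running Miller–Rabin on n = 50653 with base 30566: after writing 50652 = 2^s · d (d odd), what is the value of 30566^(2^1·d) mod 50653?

n − 1 = 50652 = 2^2 · 12663, so s = 2 and d = 12663.
x_0 = 30566^12663 mod 50653 = 22939.
x_1 = 22939^2 mod 50653 = 14357.

14357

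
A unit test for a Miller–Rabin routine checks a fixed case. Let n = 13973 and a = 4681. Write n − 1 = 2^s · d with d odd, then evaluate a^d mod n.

1263

n − 1 = 13972 = 2^2 · 3493, so s = 2 and d = 3493.
4681^3493 mod 13973 = 1263.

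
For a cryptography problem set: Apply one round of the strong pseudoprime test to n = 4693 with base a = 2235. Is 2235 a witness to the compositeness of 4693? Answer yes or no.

no

n − 1 = 4692 = 2^2 · 1173, so s = 2 and d = 1173.
x_0 = 2235^1173 mod 4693 = 4692.
x_0 = 4692 ≡ −1, so 2235 is not a witness.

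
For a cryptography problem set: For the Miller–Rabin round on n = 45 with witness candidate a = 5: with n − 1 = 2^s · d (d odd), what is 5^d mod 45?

n − 1 = 44 = 2^2 · 11, so s = 2 and d = 11.
Repeated squaring mod 45: 5^1 ≡ 5, 5^2 ≡ 25, 5^4 ≡ 40, 5^8 ≡ 25.
11 = 8 + 2 + 1, so 5^11 ≡ 25·25·5 ≡ 20 (mod 45).

20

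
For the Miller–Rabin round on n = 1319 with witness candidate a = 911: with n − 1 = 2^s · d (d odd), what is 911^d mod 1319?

n − 1 = 1318 = 2^1 · 659, so s = 1 and d = 659.
Repeated squaring mod 1319: 911^1 ≡ 911, 911^2 ≡ 270, 911^4 ≡ 355, 911^8 ≡ 720, 911^16 ≡ 33, 911^32 ≡ 1089, 911^64 ≡ 140, 911^128 ≡ 1134, 911^256 ≡ 1250, 911^512 ≡ 804.
659 = 512 + 128 + 16 + 2 + 1, so 911^659 ≡ 804·1134·33·270·911 ≡ 1 (mod 1319).

1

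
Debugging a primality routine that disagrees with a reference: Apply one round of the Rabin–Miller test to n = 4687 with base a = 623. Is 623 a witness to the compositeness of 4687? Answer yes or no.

yes

n − 1 = 4686 = 2^1 · 2343, so s = 1 and d = 2343.
x_0 = 623^2343 mod 4687 = 692.
x_0 ∉ {1, 4686} and s = 1, so 623 is a Miller–Rabin witness and 4687 is composite.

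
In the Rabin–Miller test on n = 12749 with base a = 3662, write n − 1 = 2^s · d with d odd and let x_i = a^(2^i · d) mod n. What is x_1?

n − 1 = 12748 = 2^2 · 3187, so s = 2 and d = 3187.
Repeated squaring mod 12749: 3662^1 ≡ 3662, 3662^2 ≡ 11045, 3662^4 ≡ 9593, 3662^8 ≡ 3367, 3662^16 ≡ 2828, 3662^32 ≡ 3961, 3662^64 ≡ 8251, 3662^128 ≡ 12090, 3662^256 ≡ 815, 3662^512 ≡ 1277, 3662^1024 ≡ 11606, 3662^2048 ≡ 6051.
3187 = 2048 + 1024 + 64 + 32 + 16 + 2 + 1, so 3662^3187 ≡ 6051·11606·8251·3961·2828·11045·3662 ≡ 10559 (mod 12749).
x_0 = 10559.
x_1 = 10559^2 mod 12749 = 2476.

2476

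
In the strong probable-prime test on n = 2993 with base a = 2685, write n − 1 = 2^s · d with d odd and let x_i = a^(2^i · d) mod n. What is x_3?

1205

n − 1 = 2992 = 2^4 · 187, so s = 4 and d = 187.
Repeated squaring mod 2993: 2685^1 ≡ 2685, 2685^2 ≡ 2081, 2685^4 ≡ 2683, 2685^8 ≡ 324, 2685^16 ≡ 221, 2685^32 ≡ 953, 2685^64 ≡ 1330, 2685^128 ≡ 37.
187 = 128 + 32 + 16 + 8 + 2 + 1, so 2685^187 ≡ 37·953·221·324·2081·2685 ≡ 582 (mod 2993).
x_0 = 582.
x_1 = 582^2 mod 2993 = 515.
x_2 = 515^2 mod 2993 = 1841.
x_3 = 1841^2 mod 2993 = 1205.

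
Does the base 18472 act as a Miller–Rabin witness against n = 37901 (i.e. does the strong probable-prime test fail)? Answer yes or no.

n − 1 = 37900 = 2^2 · 9475, so s = 2 and d = 9475.
x_0 = 18472^9475 mod 37901 = 1.
x_0 = 1, so 18472 is not a witness.

no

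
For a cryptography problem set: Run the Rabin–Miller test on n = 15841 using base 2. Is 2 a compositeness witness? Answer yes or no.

n − 1 = 15840 = 2^5 · 495, so s = 5 and d = 495.
By repeated squaring, 2^495 ≡ 1 (mod 15841).
x_0 = 2^495 mod 15841 = 1.
x_0 = 1, so 2 is not a witness.

no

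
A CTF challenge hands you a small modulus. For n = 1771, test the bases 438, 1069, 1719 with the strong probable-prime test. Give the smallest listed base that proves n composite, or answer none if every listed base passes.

1069

n − 1 = 1770 = 2^1 · 885, so s = 1 and d = 885.
Base 438: x_0 = 438^885 mod 1771 = 1. x_0 = 1, so 438 is not a witness.
Base 1069: x_0 = 1069^885 mod 1771 = 1385. x_0 ∉ {1, 1770} and s = 1, so 1069 is a Miller–Rabin witness and 1771 is composite.
Base 1719: x_0 = 1719^885 mod 1771 = 1079. x_0 ∉ {1, 1770} and s = 1, so 1719 is a Miller–Rabin witness and 1771 is composite.
The smallest witness among the given bases is 1069.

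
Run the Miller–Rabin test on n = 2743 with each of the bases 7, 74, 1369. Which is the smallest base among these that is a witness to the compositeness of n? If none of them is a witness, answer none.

n − 1 = 2742 = 2^1 · 1371, so s = 1 and d = 1371.
Base 7: x_0 = 7^1371 mod 2743 = 2410. x_0 ∉ {1, 2742} and s = 1, so 7 is a Miller–Rabin witness and 2743 is composite.
Base 74: x_0 = 74^1371 mod 2743 = 2055. x_0 ∉ {1, 2742} and s = 1, so 74 is a Miller–Rabin witness and 2743 is composite.
Base 1369: x_0 = 1369^1371 mod 2743 = 1975. x_0 ∉ {1, 2742} and s = 1, so 1369 is a Miller–Rabin witness and 2743 is composite.
The smallest witness among the given bases is 7.

7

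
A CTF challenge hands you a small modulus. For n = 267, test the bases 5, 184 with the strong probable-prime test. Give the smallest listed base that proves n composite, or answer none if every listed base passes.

5

n − 1 = 266 = 2^1 · 133, so s = 1 and d = 133.
Base 5: x_0 = 5^133 mod 267 = 5. x_0 ∉ {1, 266} and s = 1, so 5 is a Miller–Rabin witness and 267 is composite.
Base 184: x_0 = 184^133 mod 267 = 172. x_0 ∉ {1, 266} and s = 1, so 184 is a Miller–Rabin witness and 267 is composite.
The smallest witness among the given bases is 5.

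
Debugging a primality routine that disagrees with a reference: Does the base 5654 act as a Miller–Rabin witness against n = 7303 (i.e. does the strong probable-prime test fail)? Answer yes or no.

yes

n − 1 = 7302 = 2^1 · 3651, so s = 1 and d = 3651.
x_0 = 5654^3651 mod 7303 = 6245.
x_0 ∉ {1, 7302} and s = 1, so 5654 is a Miller–Rabin witness and 7303 is composite.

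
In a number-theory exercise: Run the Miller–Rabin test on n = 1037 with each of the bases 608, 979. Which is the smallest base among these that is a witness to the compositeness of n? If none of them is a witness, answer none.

608

n − 1 = 1036 = 2^2 · 259, so s = 2 and d = 259.
Base 608: x_0 = 608^259 mod 1037 = 922. x_0 is neither 1 nor 1036, so continue squaring. x_1 = 922^2 mod 1037 = 781. Reached i = s−1 = 1 without hitting −1: 608 is a Miller–Rabin witness and 1037 is composite.
Base 979: x_0 = 979^259 mod 1037 = 1017. x_0 is neither 1 nor 1036, so continue squaring. x_1 = 1017^2 mod 1037 = 400. Reached i = s−1 = 1 without hitting −1: 979 is a Miller–Rabin witness and 1037 is composite.
The smallest witness among the given bases is 608.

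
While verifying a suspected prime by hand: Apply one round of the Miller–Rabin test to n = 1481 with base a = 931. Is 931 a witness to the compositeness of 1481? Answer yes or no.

n − 1 = 1480 = 2^3 · 185, so s = 3 and d = 185.
Repeated squaring mod 1481: 931^1 ≡ 931, 931^2 ≡ 376, 931^4 ≡ 681, 931^8 ≡ 208, 931^16 ≡ 315, 931^32 ≡ 1479, 931^64 ≡ 4, 931^128 ≡ 16.
185 = 128 + 32 + 16 + 8 + 1, so 931^185 ≡ 16·1479·315·208·931 ≡ 970 (mod 1481).
x_0 = 931^185 mod 1481 = 970.
x_0 is neither 1 nor 1480, so continue squaring.
x_1 = 970^2 mod 1481 = 465.
x_2 = 465^2 mod 1481 = 1480.
x_2 ≡ −1, so 931 is not a witness.

no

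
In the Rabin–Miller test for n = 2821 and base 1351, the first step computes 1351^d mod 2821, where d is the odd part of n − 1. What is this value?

n − 1 = 2820 = 2^2 · 705, so s = 2 and d = 705.
1351^705 mod 2821 = 714.

714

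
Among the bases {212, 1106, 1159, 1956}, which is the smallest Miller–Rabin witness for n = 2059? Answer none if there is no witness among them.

none

n − 1 = 2058 = 2^1 · 1029, so s = 1 and d = 1029.
Base 212: x_0 = 212^1029 mod 2059 = 2058. x_0 = 2058 ≡ −1, so 212 is not a witness.
Base 1106: x_0 = 1106^1029 mod 2059 = 2058. x_0 = 2058 ≡ −1, so 1106 is not a witness.
Base 1159: x_0 = 1159^1029 mod 2059 = 2058. x_0 = 2058 ≡ −1, so 1159 is not a witness.
Base 1956: x_0 = 1956^1029 mod 2059 = 2058. x_0 = 2058 ≡ −1, so 1956 is not a witness.
No listed base is a witness for 2059.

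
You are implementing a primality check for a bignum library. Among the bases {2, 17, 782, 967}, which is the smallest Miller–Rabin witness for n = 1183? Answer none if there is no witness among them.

n − 1 = 1182 = 2^1 · 591, so s = 1 and d = 591.
Base 2: x_0 = 2^591 mod 1183 = 1100. x_0 ∉ {1, 1182} and s = 1, so 2 is a Miller–Rabin witness and 1183 is composite.
Base 17: x_0 = 17^591 mod 1183 = 363. x_0 ∉ {1, 1182} and s = 1, so 17 is a Miller–Rabin witness and 1183 is composite.
Base 782: x_0 = 782^591 mod 1183 = 216. x_0 ∉ {1, 1182} and s = 1, so 782 is a Miller–Rabin witness and 1183 is composite.
Base 967: x_0 = 967^591 mod 1183 = 463. x_0 ∉ {1, 1182} and s = 1, so 967 is a Miller–Rabin witness and 1183 is composite.
The smallest witness among the given bases is 2.

2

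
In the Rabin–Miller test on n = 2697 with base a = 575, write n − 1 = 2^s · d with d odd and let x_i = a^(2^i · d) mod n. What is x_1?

n − 1 = 2696 = 2^3 · 337, so s = 3 and d = 337.
x_0 = 575^337 mod 2697 = 1097.
x_1 = 1097^2 mod 2697 = 547.

547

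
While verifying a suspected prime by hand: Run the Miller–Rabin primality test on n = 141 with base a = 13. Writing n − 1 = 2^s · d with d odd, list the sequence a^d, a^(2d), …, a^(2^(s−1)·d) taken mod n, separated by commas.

85, 34

n − 1 = 140 = 2^2 · 35, so s = 2 and d = 35.
x_0 = 13^35 mod 141 = 85.
x_1 = 85^2 mod 141 = 34.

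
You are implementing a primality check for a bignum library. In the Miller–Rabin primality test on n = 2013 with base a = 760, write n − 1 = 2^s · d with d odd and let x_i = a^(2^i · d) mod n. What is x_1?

n − 1 = 2012 = 2^2 · 503, so s = 2 and d = 503.
By repeated squaring, 760^503 ≡ 1090 (mod 2013).
x_0 = 1090.
x_1 = 1090^2 mod 2013 = 430.

430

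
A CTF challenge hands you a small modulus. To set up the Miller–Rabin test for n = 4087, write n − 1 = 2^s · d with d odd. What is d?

Halving: 4086 → 2043; 2043 is odd.
So 4086 = 2^1 · 2043.

2043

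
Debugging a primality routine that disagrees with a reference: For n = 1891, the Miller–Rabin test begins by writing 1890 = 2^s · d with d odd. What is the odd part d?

Halving: 1890 → 945; 945 is odd.
So 1890 = 2^1 · 945.

945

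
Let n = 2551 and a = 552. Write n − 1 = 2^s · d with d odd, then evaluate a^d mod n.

2550

n − 1 = 2550 = 2^1 · 1275, so s = 1 and d = 1275.
Repeated squaring mod 2551: 552^1 ≡ 552, 552^2 ≡ 1135, 552^4 ≡ 2521, 552^8 ≡ 900, 552^16 ≡ 1333, 552^32 ≡ 1393, 552^64 ≡ 1689, 552^128 ≡ 703, 552^256 ≡ 1866, 552^512 ≡ 2392, 552^1024 ≡ 2322.
1275 = 1024 + 128 + 64 + 32 + 16 + 8 + 2 + 1, so 552^1275 ≡ 2322·703·1689·1393·1333·900·1135·552 ≡ 2550 (mod 2551).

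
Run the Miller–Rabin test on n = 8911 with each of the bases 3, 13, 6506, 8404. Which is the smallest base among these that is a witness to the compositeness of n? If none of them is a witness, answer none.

none

n − 1 = 8910 = 2^1 · 4455, so s = 1 and d = 4455.
Base 3: x_0 = 3^4455 mod 8911 = 8910. x_0 = 8910 ≡ −1, so 3 is not a witness.
Base 13: x_0 = 13^4455 mod 8911 = 8910. x_0 = 8910 ≡ −1, so 13 is not a witness.
Base 6506: x_0 = 6506^4455 mod 8911 = 8910. x_0 = 8910 ≡ −1, so 6506 is not a witness.
Base 8404: x_0 = 8404^4455 mod 8911 = 1. x_0 = 1, so 8404 is not a witness.
No listed base is a witness for 8911.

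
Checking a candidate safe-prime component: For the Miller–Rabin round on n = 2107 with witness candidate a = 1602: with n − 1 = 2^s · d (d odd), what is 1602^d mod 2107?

n − 1 = 2106 = 2^1 · 1053, so s = 1 and d = 1053.
By repeated squaring, 1602^1053 ≡ 643 (mod 2107).

643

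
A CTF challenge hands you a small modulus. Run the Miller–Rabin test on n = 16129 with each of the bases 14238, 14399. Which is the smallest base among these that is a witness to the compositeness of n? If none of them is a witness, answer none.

none

n − 1 = 16128 = 2^8 · 63, so s = 8 and d = 63.
Base 14238: x_0 = 14238^63 mod 16129 = 16128. x_0 = 16128 ≡ −1, so 14238 is not a witness.
Base 14399: x_0 = 14399^63 mod 16129 = 16128. x_0 = 16128 ≡ −1, so 14399 is not a witness.
No listed base is a witness for 16129.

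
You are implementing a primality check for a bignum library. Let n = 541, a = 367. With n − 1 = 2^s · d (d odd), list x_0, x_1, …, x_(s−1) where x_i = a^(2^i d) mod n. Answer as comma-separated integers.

n − 1 = 540 = 2^2 · 135, so s = 2 and d = 135.
x_0 = 367^135 mod 541 = 540.
x_1 = 540^2 mod 541 = 1.

540, 1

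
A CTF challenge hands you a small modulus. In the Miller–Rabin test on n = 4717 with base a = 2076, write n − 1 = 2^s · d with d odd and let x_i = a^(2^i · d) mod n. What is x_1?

1000

n − 1 = 4716 = 2^2 · 1179, so s = 2 and d = 1179.
x_0 = 2076^1179 mod 4717 = 3527.
x_1 = 3527^2 mod 4717 = 1000.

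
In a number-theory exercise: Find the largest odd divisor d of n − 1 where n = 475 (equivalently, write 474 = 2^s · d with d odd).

237

Halving: 474 → 237; 237 is odd.
So 474 = 2^1 · 237.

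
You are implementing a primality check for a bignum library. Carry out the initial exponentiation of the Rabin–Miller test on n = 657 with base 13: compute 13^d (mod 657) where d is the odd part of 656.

277

n − 1 = 656 = 2^4 · 41, so s = 4 and d = 41.
Repeated squaring mod 657: 13^1 ≡ 13, 13^2 ≡ 169, 13^4 ≡ 310, 13^8 ≡ 178, 13^16 ≡ 148, 13^32 ≡ 223.
41 = 32 + 8 + 1, so 13^41 ≡ 223·178·13 ≡ 277 (mod 657).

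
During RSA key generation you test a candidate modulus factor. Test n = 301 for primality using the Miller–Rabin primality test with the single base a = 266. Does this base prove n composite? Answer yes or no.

n − 1 = 300 = 2^2 · 75, so s = 2 and d = 75.
x_0 = 266^75 mod 301 = 217.
x_0 is neither 1 nor 300, so continue squaring.
x_1 = 217^2 mod 301 = 133.
Reached i = s−1 = 1 without hitting −1: 266 is a Miller–Rabin witness and 301 is composite.

yes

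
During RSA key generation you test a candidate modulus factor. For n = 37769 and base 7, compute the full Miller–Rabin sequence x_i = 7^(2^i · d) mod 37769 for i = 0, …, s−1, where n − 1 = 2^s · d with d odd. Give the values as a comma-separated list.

n − 1 = 37768 = 2^3 · 4721, so s = 3 and d = 4721.
x_0 = 7^4721 mod 37769 = 33578.
x_1 = 33578^2 mod 37769 = 1896.
x_2 = 1896^2 mod 37769 = 6761.

33578, 1896, 6761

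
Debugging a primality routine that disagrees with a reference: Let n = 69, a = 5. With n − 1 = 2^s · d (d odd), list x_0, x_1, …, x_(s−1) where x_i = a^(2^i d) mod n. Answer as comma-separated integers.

n − 1 = 68 = 2^2 · 17, so s = 2 and d = 17.
x_0 = 5^17 mod 69 = 38.
x_1 = 38^2 mod 69 = 64.

38, 64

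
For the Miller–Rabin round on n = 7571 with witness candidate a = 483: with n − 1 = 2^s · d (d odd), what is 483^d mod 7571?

n − 1 = 7570 = 2^1 · 3785, so s = 1 and d = 3785.
Repeated squaring mod 7571: 483^1 ≡ 483, 483^2 ≡ 6159, 483^4 ≡ 2571, 483^8 ≡ 558, 483^16 ≡ 953, 483^32 ≡ 7260, 483^64 ≡ 5869, 483^128 ≡ 4682, 483^256 ≡ 3079, 483^512 ≡ 1349, 483^1024 ≡ 2761, 483^2048 ≡ 6695.
3785 = 2048 + 1024 + 512 + 128 + 64 + 8 + 1, so 483^3785 ≡ 6695·2761·1349·4682·5869·558·483 ≡ 416 (mod 7571).

416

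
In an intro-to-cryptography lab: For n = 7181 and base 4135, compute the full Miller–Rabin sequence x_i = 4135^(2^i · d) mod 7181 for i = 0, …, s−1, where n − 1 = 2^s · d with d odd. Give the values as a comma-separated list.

2200, 6

n − 1 = 7180 = 2^2 · 1795, so s = 2 and d = 1795.
x_0 = 4135^1795 mod 7181 = 2200.
x_1 = 2200^2 mod 7181 = 6.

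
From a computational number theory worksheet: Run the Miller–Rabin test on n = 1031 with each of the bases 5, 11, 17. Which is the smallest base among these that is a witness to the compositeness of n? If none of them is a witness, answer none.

n − 1 = 1030 = 2^1 · 515, so s = 1 and d = 515.
Base 5: x_0 = 5^515 mod 1031 = 1. x_0 = 1, so 5 is not a witness.
Base 11: x_0 = 11^515 mod 1031 = 1. x_0 = 1, so 11 is not a witness.
Base 17: x_0 = 17^515 mod 1031 = 1030. x_0 = 1030 ≡ −1, so 17 is not a witness.
No listed base is a witness for 1031.

none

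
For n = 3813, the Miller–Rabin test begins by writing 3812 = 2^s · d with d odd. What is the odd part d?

Halving: 3812 → 1906 → 953; 953 is odd.
So 3812 = 2^2 · 953.

953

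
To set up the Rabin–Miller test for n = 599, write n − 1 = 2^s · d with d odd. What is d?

Halving: 598 → 299; 299 is odd.
So 598 = 2^1 · 299.

299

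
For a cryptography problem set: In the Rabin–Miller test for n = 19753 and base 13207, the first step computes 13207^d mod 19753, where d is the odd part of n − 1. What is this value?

n − 1 = 19752 = 2^3 · 2469, so s = 3 and d = 2469.
13207^2469 mod 19753 = 6102.

6102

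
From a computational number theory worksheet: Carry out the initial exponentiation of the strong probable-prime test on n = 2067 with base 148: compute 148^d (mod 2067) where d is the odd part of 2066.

n − 1 = 2066 = 2^1 · 1033, so s = 1 and d = 1033.
By repeated squaring, 148^1033 ≡ 460 (mod 2067).

460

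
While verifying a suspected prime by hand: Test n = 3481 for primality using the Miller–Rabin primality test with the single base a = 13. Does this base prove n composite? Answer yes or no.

yes

n − 1 = 3480 = 2^3 · 435, so s = 3 and d = 435.
By repeated squaring, 13^435 ≡ 589 (mod 3481).
x_0 = 13^435 mod 3481 = 589.
x_0 is neither 1 nor 3480, so continue squaring.
x_1 = 589^2 mod 3481 = 2302.
x_2 = 2302^2 mod 3481 = 1122.
Reached i = s−1 = 2 without hitting −1: 13 is a Miller–Rabin witness and 3481 is composite.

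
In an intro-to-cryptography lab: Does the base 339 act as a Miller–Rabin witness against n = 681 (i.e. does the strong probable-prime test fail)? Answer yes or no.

yes

n − 1 = 680 = 2^3 · 85, so s = 3 and d = 85.
x_0 = 339^85 mod 681 = 144.
x_0 is neither 1 nor 680, so continue squaring.
x_1 = 144^2 mod 681 = 306.
x_2 = 306^2 mod 681 = 339.
Reached i = s−1 = 2 without hitting −1: 339 is a Miller–Rabin witness and 681 is composite.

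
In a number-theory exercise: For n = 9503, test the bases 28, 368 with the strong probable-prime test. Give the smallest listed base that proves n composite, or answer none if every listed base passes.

28

n − 1 = 9502 = 2^1 · 4751, so s = 1 and d = 4751.
Base 28: x_0 = 28^4751 mod 9503 = 5896. x_0 ∉ {1, 9502} and s = 1, so 28 is a Miller–Rabin witness and 9503 is composite.
Base 368: x_0 = 368^4751 mod 9503 = 3754. x_0 ∉ {1, 9502} and s = 1, so 368 is a Miller–Rabin witness and 9503 is composite.
The smallest witness among the given bases is 28.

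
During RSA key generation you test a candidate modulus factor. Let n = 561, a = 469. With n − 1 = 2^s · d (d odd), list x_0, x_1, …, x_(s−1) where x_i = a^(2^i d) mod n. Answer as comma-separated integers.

n − 1 = 560 = 2^4 · 35, so s = 4 and d = 35.
x_0 = 469^35 mod 561 = 439.
x_1 = 439^2 mod 561 = 298.
x_2 = 298^2 mod 561 = 166.
x_3 = 166^2 mod 561 = 67.

439, 298, 166, 67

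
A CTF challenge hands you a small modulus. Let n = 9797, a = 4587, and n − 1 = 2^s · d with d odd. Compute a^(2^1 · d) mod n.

n − 1 = 9796 = 2^2 · 2449, so s = 2 and d = 2449.
x_0 = 4587^2449 mod 9797 = 8799.
x_1 = 8799^2 mod 9797 = 6507.

6507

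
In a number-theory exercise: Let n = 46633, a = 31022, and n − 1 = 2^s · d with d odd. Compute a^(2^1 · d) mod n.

n − 1 = 46632 = 2^3 · 5829, so s = 3 and d = 5829.
Repeated squaring mod 46633: 31022^1 ≡ 31022, 31022^2 ≡ 45896, 31022^4 ≡ 30206, 31022^8 ≡ 27791, 31022^16 ≡ 3935, 31022^32 ≡ 2069, 31022^64 ≡ 37158, 31022^128 ≡ 7100, 31022^256 ≡ 46360, 31022^512 ≡ 27896, 31022^1024 ≡ 21945, 31022^2048 ≡ 4034, 31022^4096 ≡ 44872.
5829 = 4096 + 1024 + 512 + 128 + 64 + 4 + 1, so 31022^5829 ≡ 44872·21945·27896·7100·37158·30206·31022 ≡ 46632 (mod 46633).
x_0 = 46632.
x_1 = 46632^2 mod 46633 = 1.

1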